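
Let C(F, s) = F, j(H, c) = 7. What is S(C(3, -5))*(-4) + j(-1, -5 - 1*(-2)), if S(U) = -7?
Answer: 35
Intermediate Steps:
S(C(3, -5))*(-4) + j(-1, -5 - 1*(-2)) = -7*(-4) + 7 = 28 + 7 = 35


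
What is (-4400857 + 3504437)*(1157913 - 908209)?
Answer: -223839659680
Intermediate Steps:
(-4400857 + 3504437)*(1157913 - 908209) = -896420*249704 = -223839659680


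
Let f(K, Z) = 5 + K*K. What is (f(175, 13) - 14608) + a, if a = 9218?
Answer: 25240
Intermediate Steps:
f(K, Z) = 5 + K²
(f(175, 13) - 14608) + a = ((5 + 175²) - 14608) + 9218 = ((5 + 30625) - 14608) + 9218 = (30630 - 14608) + 9218 = 16022 + 9218 = 25240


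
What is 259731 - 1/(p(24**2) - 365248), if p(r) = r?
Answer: 94716623233/364672 ≈ 2.5973e+5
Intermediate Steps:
259731 - 1/(p(24**2) - 365248) = 259731 - 1/(24**2 - 365248) = 259731 - 1/(576 - 365248) = 259731 - 1/(-364672) = 259731 - 1*(-1/364672) = 259731 + 1/364672 = 94716623233/364672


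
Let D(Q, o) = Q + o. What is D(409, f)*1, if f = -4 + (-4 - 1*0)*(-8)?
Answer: 437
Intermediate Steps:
f = 28 (f = -4 + (-4 + 0)*(-8) = -4 - 4*(-8) = -4 + 32 = 28)
D(409, f)*1 = (409 + 28)*1 = 437*1 = 437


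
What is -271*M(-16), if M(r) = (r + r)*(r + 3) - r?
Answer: -117072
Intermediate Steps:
M(r) = -r + 2*r*(3 + r) (M(r) = (2*r)*(3 + r) - r = 2*r*(3 + r) - r = -r + 2*r*(3 + r))
-271*M(-16) = -(-4336)*(5 + 2*(-16)) = -(-4336)*(5 - 32) = -(-4336)*(-27) = -271*432 = -117072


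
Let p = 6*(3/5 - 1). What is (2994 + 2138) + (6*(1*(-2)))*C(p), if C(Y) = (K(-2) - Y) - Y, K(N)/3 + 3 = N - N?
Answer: 25912/5 ≈ 5182.4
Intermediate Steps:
K(N) = -9 (K(N) = -9 + 3*(N - N) = -9 + 3*0 = -9 + 0 = -9)
p = -12/5 (p = 6*(3*(⅕) - 1) = 6*(⅗ - 1) = 6*(-⅖) = -12/5 ≈ -2.4000)
C(Y) = -9 - 2*Y (C(Y) = (-9 - Y) - Y = -9 - 2*Y)
(2994 + 2138) + (6*(1*(-2)))*C(p) = (2994 + 2138) + (6*(1*(-2)))*(-9 - 2*(-12/5)) = 5132 + (6*(-2))*(-9 + 24/5) = 5132 - 12*(-21/5) = 5132 + 252/5 = 25912/5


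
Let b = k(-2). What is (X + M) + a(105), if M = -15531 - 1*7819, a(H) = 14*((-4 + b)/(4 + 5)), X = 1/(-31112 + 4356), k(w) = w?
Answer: -1875006971/80268 ≈ -23359.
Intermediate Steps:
b = -2
X = -1/26756 (X = 1/(-26756) = -1/26756 ≈ -3.7375e-5)
a(H) = -28/3 (a(H) = 14*((-4 - 2)/(4 + 5)) = 14*(-6/9) = 14*(-6*⅑) = 14*(-⅔) = -28/3)
M = -23350 (M = -15531 - 7819 = -23350)
(X + M) + a(105) = (-1/26756 - 23350) - 28/3 = -624752601/26756 - 28/3 = -1875006971/80268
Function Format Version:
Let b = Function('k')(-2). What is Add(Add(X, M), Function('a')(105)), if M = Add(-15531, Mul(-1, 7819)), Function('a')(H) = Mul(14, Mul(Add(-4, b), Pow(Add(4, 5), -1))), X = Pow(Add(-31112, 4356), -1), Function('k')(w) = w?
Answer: Rational(-1875006971, 80268) ≈ -23359.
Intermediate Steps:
b = -2
X = Rational(-1, 26756) (X = Pow(-26756, -1) = Rational(-1, 26756) ≈ -3.7375e-5)
Function('a')(H) = Rational(-28, 3) (Function('a')(H) = Mul(14, Mul(Add(-4, -2), Pow(Add(4, 5), -1))) = Mul(14, Mul(-6, Pow(9, -1))) = Mul(14, Mul(-6, Rational(1, 9))) = Mul(14, Rational(-2, 3)) = Rational(-28, 3))
M = -23350 (M = Add(-15531, -7819) = -23350)
Add(Add(X, M), Function('a')(105)) = Add(Add(Rational(-1, 26756), -23350), Rational(-28, 3)) = Add(Rational(-624752601, 26756), Rational(-28, 3)) = Rational(-1875006971, 80268)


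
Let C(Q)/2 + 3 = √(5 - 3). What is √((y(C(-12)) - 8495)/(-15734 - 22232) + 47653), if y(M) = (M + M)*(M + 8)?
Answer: √(68688174559766 + 607456*√2)/37966 ≈ 218.30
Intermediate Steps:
C(Q) = -6 + 2*√2 (C(Q) = -6 + 2*√(5 - 3) = -6 + 2*√2)
y(M) = 2*M*(8 + M) (y(M) = (2*M)*(8 + M) = 2*M*(8 + M))
√((y(C(-12)) - 8495)/(-15734 - 22232) + 47653) = √((2*(-6 + 2*√2)*(8 + (-6 + 2*√2)) - 8495)/(-15734 - 22232) + 47653) = √((2*(-6 + 2*√2)*(2 + 2*√2) - 8495)/(-37966) + 47653) = √((-8495 + 2*(-6 + 2*√2)*(2 + 2*√2))*(-1/37966) + 47653) = √((8495/37966 - (-6 + 2*√2)*(2 + 2*√2)/18983) + 47653) = √(1809202293/37966 - (-6 + 2*√2)*(2 + 2*√2)/18983)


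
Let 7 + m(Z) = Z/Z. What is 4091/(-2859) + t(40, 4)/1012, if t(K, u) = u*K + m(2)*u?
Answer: -937817/723327 ≈ -1.2965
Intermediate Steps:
m(Z) = -6 (m(Z) = -7 + Z/Z = -7 + 1 = -6)
t(K, u) = -6*u + K*u (t(K, u) = u*K - 6*u = K*u - 6*u = -6*u + K*u)
4091/(-2859) + t(40, 4)/1012 = 4091/(-2859) + (4*(-6 + 40))/1012 = 4091*(-1/2859) + (4*34)*(1/1012) = -4091/2859 + 136*(1/1012) = -4091/2859 + 34/253 = -937817/723327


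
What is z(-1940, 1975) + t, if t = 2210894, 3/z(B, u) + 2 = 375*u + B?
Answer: 1633149812605/738683 ≈ 2.2109e+6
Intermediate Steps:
z(B, u) = 3/(-2 + B + 375*u) (z(B, u) = 3/(-2 + (375*u + B)) = 3/(-2 + (B + 375*u)) = 3/(-2 + B + 375*u))
z(-1940, 1975) + t = 3/(-2 - 1940 + 375*1975) + 2210894 = 3/(-2 - 1940 + 740625) + 2210894 = 3/738683 + 2210894 = 1633149812605/738683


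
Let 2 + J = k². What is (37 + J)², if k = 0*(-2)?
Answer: 1225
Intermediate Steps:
k = 0
J = -2 (J = -2 + 0² = -2 + 0 = -2)
(37 + J)² = (37 - 2)² = 35² = 1225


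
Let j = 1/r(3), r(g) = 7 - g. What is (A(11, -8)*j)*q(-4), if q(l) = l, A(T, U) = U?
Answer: 8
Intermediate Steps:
j = ¼ (j = 1/(7 - 1*3) = 1/(7 - 3) = 1/4 = ¼ ≈ 0.25000)
(A(11, -8)*j)*q(-4) = -8*¼*(-4) = -2*(-4) = 8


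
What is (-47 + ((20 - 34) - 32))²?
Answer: 8649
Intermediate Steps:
(-47 + ((20 - 34) - 32))² = (-47 + (-14 - 32))² = (-47 - 46)² = (-93)² = 8649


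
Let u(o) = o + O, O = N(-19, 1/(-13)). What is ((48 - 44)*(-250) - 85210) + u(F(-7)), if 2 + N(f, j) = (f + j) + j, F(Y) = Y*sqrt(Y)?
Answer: -1121005/13 - 7*I*sqrt(7) ≈ -86231.0 - 18.52*I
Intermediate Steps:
F(Y) = Y**(3/2)
N(f, j) = -2 + f + 2*j (N(f, j) = -2 + ((f + j) + j) = -2 + (f + 2*j) = -2 + f + 2*j)
O = -275/13 (O = -2 - 19 + 2/(-13) = -2 - 19 + 2*(-1/13) = -2 - 19 - 2/13 = -275/13 ≈ -21.154)
u(o) = -275/13 + o (u(o) = o - 275/13 = -275/13 + o)
((48 - 44)*(-250) - 85210) + u(F(-7)) = ((48 - 44)*(-250) - 85210) + (-275/13 + (-7)**(3/2)) = (4*(-250) - 85210) + (-275/13 - 7*I*sqrt(7)) = (-1000 - 85210) + (-275/13 - 7*I*sqrt(7)) = -86210 + (-275/13 - 7*I*sqrt(7)) = -1121005/13 - 7*I*sqrt(7)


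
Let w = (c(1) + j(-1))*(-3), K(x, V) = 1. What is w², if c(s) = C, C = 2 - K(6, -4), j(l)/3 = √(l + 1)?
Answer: 9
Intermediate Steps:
j(l) = 3*√(1 + l) (j(l) = 3*√(l + 1) = 3*√(1 + l))
C = 1 (C = 2 - 1*1 = 2 - 1 = 1)
c(s) = 1
w = -3 (w = (1 + 3*√(1 - 1))*(-3) = (1 + 3*√0)*(-3) = (1 + 3*0)*(-3) = (1 + 0)*(-3) = 1*(-3) = -3)
w² = (-3)² = 9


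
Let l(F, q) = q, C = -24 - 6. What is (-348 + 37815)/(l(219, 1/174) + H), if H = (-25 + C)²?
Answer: 6519258/526351 ≈ 12.386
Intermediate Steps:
C = -30
H = 3025 (H = (-25 - 30)² = (-55)² = 3025)
(-348 + 37815)/(l(219, 1/174) + H) = (-348 + 37815)/(1/174 + 3025) = 37467/(1/174 + 3025) = 37467/(526351/174) = 37467*(174/526351) = 6519258/526351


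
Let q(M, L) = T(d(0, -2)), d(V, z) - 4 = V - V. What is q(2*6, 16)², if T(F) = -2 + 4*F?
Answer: 196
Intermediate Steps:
d(V, z) = 4 (d(V, z) = 4 + (V - V) = 4 + 0 = 4)
q(M, L) = 14 (q(M, L) = -2 + 4*4 = -2 + 16 = 14)
q(2*6, 16)² = 14² = 196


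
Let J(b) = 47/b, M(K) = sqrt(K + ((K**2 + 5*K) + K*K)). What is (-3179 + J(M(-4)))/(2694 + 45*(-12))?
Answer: -3179/2154 + 47*sqrt(2)/8616 ≈ -1.4681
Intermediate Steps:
M(K) = sqrt(2*K**2 + 6*K) (M(K) = sqrt(K + ((K**2 + 5*K) + K**2)) = sqrt(K + (2*K**2 + 5*K)) = sqrt(2*K**2 + 6*K))
(-3179 + J(M(-4)))/(2694 + 45*(-12)) = (-3179 + 47/((sqrt(2)*sqrt(-4*(3 - 4)))))/(2694 + 45*(-12)) = (-3179 + 47/((sqrt(2)*sqrt(-4*(-1)))))/(2694 - 540) = (-3179 + 47/((sqrt(2)*sqrt(4))))/2154 = (-3179 + 47/((sqrt(2)*2)))*(1/2154) = (-3179 + 47/((2*sqrt(2))))*(1/2154) = (-3179 + 47*(sqrt(2)/4))*(1/2154) = (-3179 + 47*sqrt(2)/4)*(1/2154) = -3179/2154 + 47*sqrt(2)/8616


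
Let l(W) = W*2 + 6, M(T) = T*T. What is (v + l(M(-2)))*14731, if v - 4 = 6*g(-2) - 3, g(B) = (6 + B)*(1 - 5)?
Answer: -1193211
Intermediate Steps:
M(T) = T**2
g(B) = -24 - 4*B (g(B) = (6 + B)*(-4) = -24 - 4*B)
v = -95 (v = 4 + (6*(-24 - 4*(-2)) - 3) = 4 + (6*(-24 + 8) - 3) = 4 + (6*(-16) - 3) = 4 + (-96 - 3) = 4 - 99 = -95)
l(W) = 6 + 2*W (l(W) = 2*W + 6 = 6 + 2*W)
(v + l(M(-2)))*14731 = (-95 + (6 + 2*(-2)**2))*14731 = (-95 + (6 + 2*4))*14731 = (-95 + (6 + 8))*14731 = (-95 + 14)*14731 = -81*14731 = -1193211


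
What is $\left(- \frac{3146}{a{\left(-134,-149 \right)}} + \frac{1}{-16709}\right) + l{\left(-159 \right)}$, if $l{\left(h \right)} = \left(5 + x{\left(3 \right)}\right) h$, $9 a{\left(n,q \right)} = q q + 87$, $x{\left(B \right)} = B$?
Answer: $- \frac{33869920367}{26600728} \approx -1273.3$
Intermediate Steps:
$a{\left(n,q \right)} = \frac{29}{3} + \frac{q^{2}}{9}$ ($a{\left(n,q \right)} = \frac{q q + 87}{9} = \frac{q^{2} + 87}{9} = \frac{87 + q^{2}}{9} = \frac{29}{3} + \frac{q^{2}}{9}$)
$l{\left(h \right)} = 8 h$ ($l{\left(h \right)} = \left(5 + 3\right) h = 8 h$)
$\left(- \frac{3146}{a{\left(-134,-149 \right)}} + \frac{1}{-16709}\right) + l{\left(-159 \right)} = \left(- \frac{3146}{\frac{29}{3} + \frac{\left(-149\right)^{2}}{9}} + \frac{1}{-16709}\right) + 8 \left(-159\right) = \left(- \frac{3146}{\frac{29}{3} + \frac{1}{9} \cdot 22201} - \frac{1}{16709}\right) - 1272 = \left(- \frac{3146}{\frac{29}{3} + \frac{22201}{9}} - \frac{1}{16709}\right) - 1272 = \left(- \frac{3146}{\frac{22288}{9}} - \frac{1}{16709}\right) - 1272 = \left(\left(-3146\right) \frac{9}{22288} - \frac{1}{16709}\right) - 1272 = \left(- \frac{14157}{11144} - \frac{1}{16709}\right) - 1272 = - \frac{33794351}{26600728} - 1272 = - \frac{33869920367}{26600728}$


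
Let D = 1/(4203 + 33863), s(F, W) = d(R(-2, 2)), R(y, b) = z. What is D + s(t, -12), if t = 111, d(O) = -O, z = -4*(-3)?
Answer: -456791/38066 ≈ -12.000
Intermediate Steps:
z = 12
R(y, b) = 12
s(F, W) = -12 (s(F, W) = -1*12 = -12)
D = 1/38066 ≈ 2.6270e-5
D + s(t, -12) = 1/38066 - 12 = -456791/38066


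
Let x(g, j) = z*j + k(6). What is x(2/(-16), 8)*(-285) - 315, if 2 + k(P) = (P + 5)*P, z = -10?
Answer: 4245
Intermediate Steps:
k(P) = -2 + P*(5 + P) (k(P) = -2 + (P + 5)*P = -2 + (5 + P)*P = -2 + P*(5 + P))
x(g, j) = 64 - 10*j (x(g, j) = -10*j + (-2 + 6**2 + 5*6) = -10*j + (-2 + 36 + 30) = -10*j + 64 = 64 - 10*j)
x(2/(-16), 8)*(-285) - 315 = (64 - 10*8)*(-285) - 315 = (64 - 80)*(-285) - 315 = -16*(-285) - 315 = 4560 - 315 = 4245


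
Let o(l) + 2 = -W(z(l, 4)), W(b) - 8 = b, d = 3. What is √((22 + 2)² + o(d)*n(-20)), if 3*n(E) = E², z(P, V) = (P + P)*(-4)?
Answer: 4*√1374/3 ≈ 49.423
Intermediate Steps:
z(P, V) = -8*P (z(P, V) = (2*P)*(-4) = -8*P)
n(E) = E²/3
W(b) = 8 + b
o(l) = -10 + 8*l (o(l) = -2 - (8 - 8*l) = -2 + (-8 + 8*l) = -10 + 8*l)
√((22 + 2)² + o(d)*n(-20)) = √((22 + 2)² + (-10 + 8*3)*((⅓)*(-20)²)) = √(24² + (-10 + 24)*((⅓)*400)) = √(576 + 14*(400/3)) = √(576 + 5600/3) = √(7328/3) = 4*√1374/3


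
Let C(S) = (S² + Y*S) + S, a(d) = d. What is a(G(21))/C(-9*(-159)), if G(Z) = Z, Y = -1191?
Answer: 7/114957 ≈ 6.0892e-5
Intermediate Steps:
C(S) = S² - 1190*S (C(S) = (S² - 1191*S) + S = S² - 1190*S)
a(G(21))/C(-9*(-159)) = 21/(((-9*(-159))*(-1190 - 9*(-159)))) = 21/((1431*(-1190 + 1431))) = 21/((1431*241)) = 21/344871 = 21*(1/344871) = 7/114957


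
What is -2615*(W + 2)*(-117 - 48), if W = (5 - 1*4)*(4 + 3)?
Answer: 3883275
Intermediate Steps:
W = 7 (W = (5 - 4)*7 = 1*7 = 7)
-2615*(W + 2)*(-117 - 48) = -2615*(7 + 2)*(-117 - 48) = -23535*(-165) = -2615*(-1485) = 3883275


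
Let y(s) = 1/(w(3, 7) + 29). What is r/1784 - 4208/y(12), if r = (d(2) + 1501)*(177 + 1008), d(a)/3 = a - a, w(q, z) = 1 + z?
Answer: -275982979/1784 ≈ -1.5470e+5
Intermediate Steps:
y(s) = 1/37 (y(s) = 1/((1 + 7) + 29) = 1/(8 + 29) = 1/37)
d(a) = 0 (d(a) = 3*(a - a) = 3*0 = 0)
r = 1778685 (r = (0 + 1501)*(177 + 1008) = 1501*1185 = 1778685)
r/1784 - 4208/y(12) = 1778685/1784 - 4208/1/37 = 1778685*(1/1784) - 4208*37 = 1778685/1784 - 155696 = -275982979/1784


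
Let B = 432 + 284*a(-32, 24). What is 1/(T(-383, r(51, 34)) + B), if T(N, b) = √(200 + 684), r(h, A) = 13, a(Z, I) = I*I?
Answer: 2412/395606579 - √221/13450623686 ≈ 6.0959e-6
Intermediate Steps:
a(Z, I) = I²
T(N, b) = 2*√221 (T(N, b) = √884 = 2*√221)
B = 164016 (B = 432 + 284*24² = 432 + 284*576 = 432 + 163584 = 164016)
1/(T(-383, r(51, 34)) + B) = 1/(2*√221 + 164016) = 1/(164016 + 2*√221)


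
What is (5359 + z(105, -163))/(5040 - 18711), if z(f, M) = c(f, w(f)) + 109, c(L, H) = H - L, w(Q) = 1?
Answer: -596/1519 ≈ -0.39236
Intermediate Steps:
z(f, M) = 110 - f (z(f, M) = (1 - f) + 109 = 110 - f)
(5359 + z(105, -163))/(5040 - 18711) = (5359 + (110 - 1*105))/(5040 - 18711) = (5359 + (110 - 105))/(-13671) = (5359 + 5)*(-1/13671) = 5364*(-1/13671) = -596/1519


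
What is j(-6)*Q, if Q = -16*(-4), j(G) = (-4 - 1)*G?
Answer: 1920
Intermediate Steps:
j(G) = -5*G
Q = 64
j(-6)*Q = -5*(-6)*64 = 30*64 = 1920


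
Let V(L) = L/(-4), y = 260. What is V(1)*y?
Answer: -65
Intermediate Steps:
V(L) = -L/4 (V(L) = L*(-1/4) = -L/4)
V(1)*y = -1/4*1*260 = -1/4*260 = -65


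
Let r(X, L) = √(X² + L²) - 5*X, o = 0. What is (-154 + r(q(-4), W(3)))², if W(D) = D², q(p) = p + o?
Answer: (134 - √97)² ≈ 15414.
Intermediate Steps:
q(p) = p (q(p) = p + 0 = p)
r(X, L) = √(L² + X²) - 5*X
(-154 + r(q(-4), W(3)))² = (-154 + (√((3²)² + (-4)²) - 5*(-4)))² = (-154 + (√(9² + 16) + 20))² = (-154 + (√(81 + 16) + 20))² = (-154 + (√97 + 20))² = (-154 + (20 + √97))² = (-134 + √97)²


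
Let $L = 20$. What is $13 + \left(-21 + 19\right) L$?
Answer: $-27$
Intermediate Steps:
$13 + \left(-21 + 19\right) L = 13 + \left(-21 + 19\right) 20 = 13 - 40 = -27$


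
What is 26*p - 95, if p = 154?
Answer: 3909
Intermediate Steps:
26*p - 95 = 26*154 - 95 = 4004 - 95 = 3909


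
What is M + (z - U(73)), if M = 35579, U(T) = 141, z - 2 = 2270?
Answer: 37710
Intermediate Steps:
z = 2272 (z = 2 + 2270 = 2272)
M + (z - U(73)) = 35579 + (2272 - 1*141) = 35579 + (2272 - 141) = 35579 + 2131 = 37710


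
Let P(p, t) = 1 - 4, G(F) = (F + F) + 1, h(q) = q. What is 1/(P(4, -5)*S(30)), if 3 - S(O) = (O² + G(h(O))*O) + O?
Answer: 1/8271 ≈ 0.00012090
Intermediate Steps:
G(F) = 1 + 2*F (G(F) = 2*F + 1 = 1 + 2*F)
P(p, t) = -3
S(O) = 3 - O - O² - O*(1 + 2*O) (S(O) = 3 - ((O² + (1 + 2*O)*O) + O) = 3 - ((O² + O*(1 + 2*O)) + O) = 3 - (O + O² + O*(1 + 2*O)) = 3 + (-O - O² - O*(1 + 2*O)) = 3 - O - O² - O*(1 + 2*O))
1/(P(4, -5)*S(30)) = 1/(-3*(3 - 3*30² - 2*30)) = 1/(-3*(3 - 3*900 - 60)) = 1/(-3*(3 - 2700 - 60)) = 1/(-3*(-2757)) = 1/8271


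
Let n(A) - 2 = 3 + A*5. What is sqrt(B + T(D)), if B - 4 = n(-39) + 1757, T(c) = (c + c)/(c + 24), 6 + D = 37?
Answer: sqrt(4755685)/55 ≈ 39.650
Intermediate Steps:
n(A) = 5 + 5*A (n(A) = 2 + (3 + A*5) = 2 + (3 + 5*A) = 5 + 5*A)
D = 31 (D = -6 + 37 = 31)
T(c) = 2*c/(24 + c) (T(c) = (2*c)/(24 + c) = 2*c/(24 + c))
B = 1571 (B = 4 + ((5 + 5*(-39)) + 1757) = 4 + ((5 - 195) + 1757) = 4 + (-190 + 1757) = 4 + 1567 = 1571)
sqrt(B + T(D)) = sqrt(1571 + 2*31/(24 + 31)) = sqrt(1571 + 2*31/55) = sqrt(1571 + 2*31*(1/55)) = sqrt(1571 + 62/55) = sqrt(86467/55) = sqrt(4755685)/55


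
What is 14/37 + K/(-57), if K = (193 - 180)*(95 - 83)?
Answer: -1658/703 ≈ -2.3585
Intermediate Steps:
K = 156 (K = 13*12 = 156)
14/37 + K/(-57) = 14/37 + 156/(-57) = 14*(1/37) + 156*(-1/57) = 14/37 - 52/19 = -1658/703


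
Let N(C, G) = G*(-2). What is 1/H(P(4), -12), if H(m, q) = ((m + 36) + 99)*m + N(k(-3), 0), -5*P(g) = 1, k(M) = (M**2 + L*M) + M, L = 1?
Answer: -25/674 ≈ -0.037092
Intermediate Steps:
k(M) = M**2 + 2*M (k(M) = (M**2 + 1*M) + M = (M**2 + M) + M = (M + M**2) + M = M**2 + 2*M)
P(g) = -1/5 (P(g) = -1/5*1 = -1/5)
N(C, G) = -2*G
H(m, q) = m*(135 + m) (H(m, q) = ((m + 36) + 99)*m - 2*0 = ((36 + m) + 99)*m + 0 = (135 + m)*m + 0 = m*(135 + m) + 0 = m*(135 + m))
1/H(P(4), -12) = 1/(-(135 - 1/5)/5) = 1/(-1/5*674/5) = 1/(-674/25) = -25/674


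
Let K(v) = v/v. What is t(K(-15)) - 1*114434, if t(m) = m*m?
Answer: -114433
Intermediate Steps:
K(v) = 1
t(m) = m²
t(K(-15)) - 1*114434 = 1² - 1*114434 = 1 - 114434 = -114433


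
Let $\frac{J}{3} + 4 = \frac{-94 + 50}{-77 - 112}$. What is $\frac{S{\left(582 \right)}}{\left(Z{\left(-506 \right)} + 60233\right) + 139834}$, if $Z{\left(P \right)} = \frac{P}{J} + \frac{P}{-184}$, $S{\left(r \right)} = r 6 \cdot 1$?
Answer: $\frac{621576}{35620385} \approx 0.01745$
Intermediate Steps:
$J = - \frac{712}{63}$ ($J = -12 + 3 \frac{-94 + 50}{-77 - 112} = -12 + 3 \left(- \frac{44}{-189}\right) = -12 + 3 \left(\left(-44\right) \left(- \frac{1}{189}\right)\right) = -12 + 3 \cdot \frac{44}{189} = -12 + \frac{44}{63} = - \frac{712}{63} \approx -11.302$)
$S{\left(r \right)} = 6 r$ ($S{\left(r \right)} = 6 r 1 = 6 r$)
$Z{\left(P \right)} = - \frac{769 P}{8188}$ ($Z{\left(P \right)} = \frac{P}{- \frac{712}{63}} + \frac{P}{-184} = P \left(- \frac{63}{712}\right) + P \left(- \frac{1}{184}\right) = - \frac{63 P}{712} - \frac{P}{184} = - \frac{769 P}{8188}$)
$\frac{S{\left(582 \right)}}{\left(Z{\left(-506 \right)} + 60233\right) + 139834} = \frac{6 \cdot 582}{\left(\left(- \frac{769}{8188}\right) \left(-506\right) + 60233\right) + 139834} = \frac{3492}{\left(\frac{8459}{178} + 60233\right) + 139834} = \frac{3492}{\frac{10729933}{178} + 139834} = \frac{3492}{\frac{35620385}{178}} = 3492 \cdot \frac{178}{35620385} = \frac{621576}{35620385}$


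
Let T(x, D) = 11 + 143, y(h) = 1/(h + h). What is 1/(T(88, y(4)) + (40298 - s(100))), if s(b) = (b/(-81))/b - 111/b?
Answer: 8100/327670291 ≈ 2.4720e-5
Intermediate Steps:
s(b) = -1/81 - 111/b (s(b) = (b*(-1/81))/b - 111/b = (-b/81)/b - 111/b = -1/81 - 111/b)
y(h) = 1/(2*h)
T(x, D) = 154
1/(T(88, y(4)) + (40298 - s(100))) = 1/(154 + (40298 - (-8991 - 1*100)/(81*100))) = 1/(154 + (40298 - (-8991 - 100)/(81*100))) = 1/(154 + (40298 - (-9091)/(81*100))) = 1/(154 + (40298 - 1*(-9091/8100))) = 1/(154 + (40298 + 9091/8100)) = 1/(154 + 326422891/8100) = 1/(327670291/8100) = 8100/327670291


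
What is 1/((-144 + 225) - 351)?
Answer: -1/270 ≈ -0.0037037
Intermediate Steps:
1/((-144 + 225) - 351) = 1/(81 - 351) = 1/(-270) = -1/270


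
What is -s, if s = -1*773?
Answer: 773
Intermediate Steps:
s = -773
-s = -1*(-773) = 773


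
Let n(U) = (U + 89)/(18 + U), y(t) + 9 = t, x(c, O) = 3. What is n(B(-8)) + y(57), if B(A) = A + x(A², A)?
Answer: 708/13 ≈ 54.462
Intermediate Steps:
B(A) = 3 + A (B(A) = A + 3 = 3 + A)
y(t) = -9 + t
n(U) = (89 + U)/(18 + U)
n(B(-8)) + y(57) = (89 + (3 - 8))/(18 + (3 - 8)) + (-9 + 57) = (89 - 5)/(18 - 5) + 48 = 84/13 + 48 = 708/13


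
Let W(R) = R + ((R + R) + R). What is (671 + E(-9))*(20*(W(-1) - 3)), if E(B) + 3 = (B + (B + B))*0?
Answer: -93520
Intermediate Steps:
E(B) = -3 (E(B) = -3 + (B + (B + B))*0 = -3 + (B + 2*B)*0 = -3 + (3*B)*0 = -3 + 0 = -3)
W(R) = 4*R (W(R) = R + (2*R + R) = R + 3*R = 4*R)
(671 + E(-9))*(20*(W(-1) - 3)) = (671 - 3)*(20*(4*(-1) - 3)) = 668*(20*(-4 - 3)) = 668*(20*(-7)) = 668*(-140) = -93520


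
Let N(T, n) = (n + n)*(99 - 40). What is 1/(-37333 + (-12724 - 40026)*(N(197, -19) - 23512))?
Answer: 1/1358486167 ≈ 7.3611e-10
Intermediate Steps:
N(T, n) = 118*n (N(T, n) = (2*n)*59 = 118*n)
1/(-37333 + (-12724 - 40026)*(N(197, -19) - 23512)) = 1/(-37333 + (-12724 - 40026)*(118*(-19) - 23512)) = 1/(-37333 - 52750*(-2242 - 23512)) = 1/(-37333 - 52750*(-25754)) = 1/(-37333 + 1358523500) = 1/1358486167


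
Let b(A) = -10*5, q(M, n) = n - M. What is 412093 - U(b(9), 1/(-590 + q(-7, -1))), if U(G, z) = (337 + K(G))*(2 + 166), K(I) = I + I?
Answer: 372277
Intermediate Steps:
b(A) = -50
K(I) = 2*I
U(G, z) = 56616 + 336*G (U(G, z) = (337 + 2*G)*(2 + 166) = (337 + 2*G)*168 = 56616 + 336*G)
412093 - U(b(9), 1/(-590 + q(-7, -1))) = 412093 - (56616 + 336*(-50)) = 412093 - (56616 - 16800) = 412093 - 1*39816 = 412093 - 39816 = 372277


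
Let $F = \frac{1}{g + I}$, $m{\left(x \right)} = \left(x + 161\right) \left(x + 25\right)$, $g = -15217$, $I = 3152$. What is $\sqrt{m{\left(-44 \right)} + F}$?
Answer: $\frac{4 i \sqrt{20224330265}}{12065} \approx 47.149 i$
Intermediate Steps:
$m{\left(x \right)} = \left(25 + x\right) \left(161 + x\right)$ ($m{\left(x \right)} = \left(161 + x\right) \left(25 + x\right) = \left(25 + x\right) \left(161 + x\right)$)
$F = - \frac{1}{12065}$ ($F = \frac{1}{-15217 + 3152} = \frac{1}{-12065} = - \frac{1}{12065} \approx -8.2884 \cdot 10^{-5}$)
$\sqrt{m{\left(-44 \right)} + F} = \sqrt{\left(4025 + \left(-44\right)^{2} + 186 \left(-44\right)\right) - \frac{1}{12065}} = \sqrt{\left(4025 + 1936 - 8184\right) - \frac{1}{12065}} = \sqrt{-2223 - \frac{1}{12065}} = \sqrt{- \frac{26820496}{12065}} = \frac{4 i \sqrt{20224330265}}{12065}$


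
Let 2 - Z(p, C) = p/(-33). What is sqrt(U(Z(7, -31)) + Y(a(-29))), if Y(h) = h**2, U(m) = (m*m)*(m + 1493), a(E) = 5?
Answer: sqrt(8706784119)/1089 ≈ 85.684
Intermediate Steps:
Z(p, C) = 2 + p/33 (Z(p, C) = 2 - p/(-33) = 2 - p*(-1)/33 = 2 - (-1)*p/33 = 2 + p/33)
U(m) = m**2*(1493 + m)
sqrt(U(Z(7, -31)) + Y(a(-29))) = sqrt((2 + (1/33)*7)**2*(1493 + (2 + (1/33)*7)) + 5**2) = sqrt((2 + 7/33)**2*(1493 + (2 + 7/33)) + 25) = sqrt((73/33)**2*(1493 + 73/33) + 25) = sqrt((5329/1089)*(49342/33) + 25) = sqrt(262943518/35937 + 25) = sqrt(263841943/35937) = sqrt(8706784119)/1089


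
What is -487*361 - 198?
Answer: -176005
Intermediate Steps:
-487*361 - 198 = -175807 - 198 = -176005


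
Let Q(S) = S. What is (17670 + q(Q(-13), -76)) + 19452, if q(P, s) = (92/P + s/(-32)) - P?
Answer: 3861551/104 ≈ 37130.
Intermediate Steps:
q(P, s) = -P + 92/P - s/32 (q(P, s) = (92/P + s*(-1/32)) - P = (92/P - s/32) - P = -P + 92/P - s/32)
(17670 + q(Q(-13), -76)) + 19452 = (17670 + (-1*(-13) + 92/(-13) - 1/32*(-76))) + 19452 = (17670 + (13 + 92*(-1/13) + 19/8)) + 19452 = (17670 + (13 - 92/13 + 19/8)) + 19452 = (17670 + 863/104) + 19452 = 1838543/104 + 19452 = 3861551/104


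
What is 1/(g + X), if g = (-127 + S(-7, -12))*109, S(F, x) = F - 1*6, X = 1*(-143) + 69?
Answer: -1/15334 ≈ -6.5215e-5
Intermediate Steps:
X = -74 (X = -143 + 69 = -74)
S(F, x) = -6 + F (S(F, x) = F - 6 = -6 + F)
g = -15260 (g = (-127 + (-6 - 7))*109 = (-127 - 13)*109 = -140*109 = -15260)
1/(g + X) = 1/(-15260 - 74) = 1/(-15334) = -1/15334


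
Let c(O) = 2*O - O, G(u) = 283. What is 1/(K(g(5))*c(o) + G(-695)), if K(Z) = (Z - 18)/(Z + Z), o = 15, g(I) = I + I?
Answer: 1/277 ≈ 0.0036101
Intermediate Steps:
g(I) = 2*I
K(Z) = (-18 + Z)/(2*Z) (K(Z) = (-18 + Z)/((2*Z)) = (-18 + Z)*(1/(2*Z)) = (-18 + Z)/(2*Z))
c(O) = O
1/(K(g(5))*c(o) + G(-695)) = 1/(((-18 + 2*5)/(2*((2*5))))*15 + 283) = 1/(((½)*(-18 + 10)/10)*15 + 283) = 1/(((½)*(⅒)*(-8))*15 + 283) = 1/(-⅖*15 + 283) = 1/(-6 + 283) = 1/277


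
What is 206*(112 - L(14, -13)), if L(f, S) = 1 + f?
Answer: 19982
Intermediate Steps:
206*(112 - L(14, -13)) = 206*(112 - (1 + 14)) = 206*(112 - 1*15) = 206*(112 - 15) = 206*97 = 19982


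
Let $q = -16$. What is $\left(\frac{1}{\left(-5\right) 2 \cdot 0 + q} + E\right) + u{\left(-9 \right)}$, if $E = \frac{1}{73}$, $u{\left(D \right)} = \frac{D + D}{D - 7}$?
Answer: $\frac{1257}{1168} \approx 1.0762$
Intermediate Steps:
$u{\left(D \right)} = \frac{2 D}{-7 + D}$
$E = \frac{1}{73} \approx 0.013699$
$\left(\frac{1}{\left(-5\right) 2 \cdot 0 + q} + E\right) + u{\left(-9 \right)} = \left(\frac{1}{\left(-5\right) 2 \cdot 0 - 16} + \frac{1}{73}\right) + 2 \left(-9\right) \frac{1}{-7 - 9} = \left(\frac{1}{\left(-10\right) 0 - 16} + \frac{1}{73}\right) + 2 \left(-9\right) \frac{1}{-16} = \left(\frac{1}{0 - 16} + \frac{1}{73}\right) + 2 \left(-9\right) \left(- \frac{1}{16}\right) = \left(\frac{1}{-16} + \frac{1}{73}\right) + \frac{9}{8} = \left(- \frac{1}{16} + \frac{1}{73}\right) + \frac{9}{8} = - \frac{57}{1168} + \frac{9}{8} = \frac{1257}{1168}$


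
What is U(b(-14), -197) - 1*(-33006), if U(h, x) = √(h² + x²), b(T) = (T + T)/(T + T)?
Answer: 33006 + √38810 ≈ 33203.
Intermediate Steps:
b(T) = 1 (b(T) = (2*T)/((2*T)) = (2*T)*(1/(2*T)) = 1)
U(b(-14), -197) - 1*(-33006) = √(1² + (-197)²) - 1*(-33006) = √(1 + 38809) + 33006 = √38810 + 33006 = 33006 + √38810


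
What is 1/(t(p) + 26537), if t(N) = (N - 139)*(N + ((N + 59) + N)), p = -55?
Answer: 1/47101 ≈ 2.1231e-5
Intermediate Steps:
t(N) = (-139 + N)*(59 + 3*N) (t(N) = (-139 + N)*(N + ((59 + N) + N)) = (-139 + N)*(N + (59 + 2*N)) = (-139 + N)*(59 + 3*N))
1/(t(p) + 26537) = 1/((-8201 - 358*(-55) + 3*(-55)**2) + 26537) = 1/((-8201 + 19690 + 3*3025) + 26537) = 1/((-8201 + 19690 + 9075) + 26537) = 1/(20564 + 26537) = 1/47101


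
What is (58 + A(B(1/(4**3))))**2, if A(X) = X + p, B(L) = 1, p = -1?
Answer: 3364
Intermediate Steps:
A(X) = -1 + X (A(X) = X - 1 = -1 + X)
(58 + A(B(1/(4**3))))**2 = (58 + (-1 + 1))**2 = (58 + 0)**2 = 58**2 = 3364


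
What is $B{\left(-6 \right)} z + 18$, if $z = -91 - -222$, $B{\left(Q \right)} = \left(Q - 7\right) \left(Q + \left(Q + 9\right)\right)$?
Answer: $5127$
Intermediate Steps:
$B{\left(Q \right)} = \left(-7 + Q\right) \left(9 + 2 Q\right)$ ($B{\left(Q \right)} = \left(-7 + Q\right) \left(Q + \left(9 + Q\right)\right) = \left(-7 + Q\right) \left(9 + 2 Q\right)$)
$z = 131$ ($z = -91 + 222 = 131$)
$B{\left(-6 \right)} z + 18 = \left(-63 - -30 + 2 \left(-6\right)^{2}\right) 131 + 18 = \left(-63 + 30 + 2 \cdot 36\right) 131 + 18 = \left(-63 + 30 + 72\right) 131 + 18 = 39 \cdot 131 + 18 = 5109 + 18 = 5127$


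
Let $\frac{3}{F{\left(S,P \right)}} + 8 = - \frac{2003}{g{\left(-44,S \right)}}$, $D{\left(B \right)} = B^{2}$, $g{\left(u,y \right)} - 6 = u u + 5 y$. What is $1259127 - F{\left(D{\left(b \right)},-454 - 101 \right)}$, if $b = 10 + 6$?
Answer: $\frac{34977298599}{27779} \approx 1.2591 \cdot 10^{6}$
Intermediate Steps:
$b = 16$
$g{\left(u,y \right)} = 6 + u^{2} + 5 y$ ($g{\left(u,y \right)} = 6 + \left(u u + 5 y\right) = 6 + \left(u^{2} + 5 y\right) = 6 + u^{2} + 5 y$)
$F{\left(S,P \right)} = \frac{3}{-8 - \frac{2003}{1942 + 5 S}}$ ($F{\left(S,P \right)} = \frac{3}{-8 - \frac{2003}{6 + \left(-44\right)^{2} + 5 S}} = \frac{3}{-8 - \frac{2003}{6 + 1936 + 5 S}} = \frac{3}{-8 - \frac{2003}{1942 + 5 S}}$)
$1259127 - F{\left(D{\left(b \right)},-454 - 101 \right)} = 1259127 - \frac{3 \left(-1942 - 5 \cdot 16^{2}\right)}{17539 + 40 \cdot 16^{2}} = 1259127 - \frac{3 \left(-1942 - 1280\right)}{17539 + 40 \cdot 256} = 1259127 - \frac{3 \left(-1942 - 1280\right)}{17539 + 10240} = 1259127 - 3 \cdot \frac{1}{27779} \left(-3222\right) = 1259127 - - \frac{9666}{27779} = 1259127 + \frac{9666}{27779} = \frac{34977298599}{27779}$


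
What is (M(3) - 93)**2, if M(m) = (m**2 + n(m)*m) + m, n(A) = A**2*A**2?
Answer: 26244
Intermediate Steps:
n(A) = A**4
M(m) = m + m**2 + m**5 (M(m) = (m**2 + m**4*m) + m = (m**2 + m**5) + m = m + m**2 + m**5)
(M(3) - 93)**2 = (3*(1 + 3 + 3**4) - 93)**2 = (3*(1 + 3 + 81) - 93)**2 = (3*85 - 93)**2 = (255 - 93)**2 = 162**2 = 26244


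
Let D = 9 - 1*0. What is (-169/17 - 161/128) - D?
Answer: -43953/2176 ≈ -20.199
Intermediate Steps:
D = 9 (D = 9 + 0 = 9)
(-169/17 - 161/128) - D = (-169/17 - 161/128) - 1*9 = (-169*1/17 - 161*1/128) - 9 = (-169/17 - 161/128) - 9 = -24369/2176 - 9 = -43953/2176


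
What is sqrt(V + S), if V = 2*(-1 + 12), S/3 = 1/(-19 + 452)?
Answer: sqrt(4126057)/433 ≈ 4.6912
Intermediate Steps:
S = 3/433 (S = 3/(-19 + 452) = 3/433 ≈ 0.0069284)
V = 22 (V = 2*11 = 22)
sqrt(V + S) = sqrt(22 + 3/433) = sqrt(9529/433) = sqrt(4126057)/433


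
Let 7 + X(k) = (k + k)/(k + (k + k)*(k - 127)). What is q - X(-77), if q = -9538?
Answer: -3879115/407 ≈ -9531.0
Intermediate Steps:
X(k) = -7 + 2*k/(k + 2*k*(-127 + k)) (X(k) = -7 + (k + k)/(k + (k + k)*(k - 127)) = -7 + (2*k)/(k + (2*k)*(-127 + k)) = -7 + (2*k)/(k + 2*k*(-127 + k)) = -7 + 2*k/(k + 2*k*(-127 + k)))
q - X(-77) = -9538 - (1773 - 14*(-77))/(-253 + 2*(-77)) = -9538 - (1773 + 1078)/(-253 - 154) = -9538 - 2851/(-407) = -9538 - (-1)*2851/407 = -9538 - 1*(-2851/407) = -9538 + 2851/407 = -3879115/407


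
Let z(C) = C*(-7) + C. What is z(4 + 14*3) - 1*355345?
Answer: -355621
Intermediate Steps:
z(C) = -6*C (z(C) = -7*C + C = -6*C)
z(4 + 14*3) - 1*355345 = -6*(4 + 14*3) - 1*355345 = -6*(4 + 42) - 355345 = -6*46 - 355345 = -276 - 355345 = -355621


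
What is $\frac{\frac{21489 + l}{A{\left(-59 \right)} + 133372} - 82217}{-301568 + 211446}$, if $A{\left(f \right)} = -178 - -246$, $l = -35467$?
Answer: $\frac{5485525229}{6012939840} \approx 0.91229$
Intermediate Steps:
$A{\left(f \right)} = 68$ ($A{\left(f \right)} = -178 + 246 = 68$)
$\frac{\frac{21489 + l}{A{\left(-59 \right)} + 133372} - 82217}{-301568 + 211446} = \frac{\frac{21489 - 35467}{68 + 133372} - 82217}{-301568 + 211446} = \frac{- \frac{13978}{133440} - 82217}{-90122} = \left(\left(-13978\right) \frac{1}{133440} - 82217\right) \left(- \frac{1}{90122}\right) = \left(- \frac{6989}{66720} - 82217\right) \left(- \frac{1}{90122}\right) = \left(- \frac{5485525229}{66720}\right) \left(- \frac{1}{90122}\right) = \frac{5485525229}{6012939840}$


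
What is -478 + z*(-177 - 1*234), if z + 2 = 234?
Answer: -95830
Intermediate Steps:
z = 232 (z = -2 + 234 = 232)
-478 + z*(-177 - 1*234) = -478 + 232*(-177 - 1*234) = -478 + 232*(-177 - 234) = -478 + 232*(-411) = -478 - 95352 = -95830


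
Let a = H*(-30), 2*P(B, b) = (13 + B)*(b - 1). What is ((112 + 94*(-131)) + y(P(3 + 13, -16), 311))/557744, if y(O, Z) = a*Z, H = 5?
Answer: -14713/139436 ≈ -0.10552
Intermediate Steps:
P(B, b) = (-1 + b)*(13 + B)/2 (P(B, b) = ((13 + B)*(b - 1))/2 = ((13 + B)*(-1 + b))/2 = ((-1 + b)*(13 + B))/2 = (-1 + b)*(13 + B)/2)
a = -150 (a = 5*(-30) = -150)
y(O, Z) = -150*Z
((112 + 94*(-131)) + y(P(3 + 13, -16), 311))/557744 = ((112 + 94*(-131)) - 150*311)/557744 = ((112 - 12314) - 46650)*(1/557744) = (-12202 - 46650)*(1/557744) = -58852*1/557744 = -14713/139436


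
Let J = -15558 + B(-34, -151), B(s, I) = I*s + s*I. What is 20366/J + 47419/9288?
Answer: 30843551/24566760 ≈ 1.2555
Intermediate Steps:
B(s, I) = 2*I*s (B(s, I) = I*s + I*s = 2*I*s)
J = -5290 (J = -15558 + 2*(-151)*(-34) = -15558 + 10268 = -5290)
20366/J + 47419/9288 = 20366/(-5290) + 47419/9288 = 20366*(-1/5290) + 47419*(1/9288) = -10183/2645 + 47419/9288 = 30843551/24566760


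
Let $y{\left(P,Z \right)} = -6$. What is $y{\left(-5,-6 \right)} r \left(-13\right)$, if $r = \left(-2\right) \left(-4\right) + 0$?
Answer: $624$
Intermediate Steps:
$r = 8$ ($r = 8 + 0 = 8$)
$y{\left(-5,-6 \right)} r \left(-13\right) = \left(-6\right) 8 \left(-13\right) = \left(-48\right) \left(-13\right) = 624$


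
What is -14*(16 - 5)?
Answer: -154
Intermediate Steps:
-14*(16 - 5) = -14*11 = -154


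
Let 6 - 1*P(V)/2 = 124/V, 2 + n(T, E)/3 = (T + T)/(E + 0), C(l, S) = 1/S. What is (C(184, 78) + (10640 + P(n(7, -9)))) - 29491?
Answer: -2935255/156 ≈ -18816.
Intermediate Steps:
n(T, E) = -6 + 6*T/E (n(T, E) = -6 + 3*((T + T)/(E + 0)) = -6 + 3*((2*T)/E) = -6 + 3*(2*T/E) = -6 + 6*T/E)
P(V) = 12 - 248/V
(C(184, 78) + (10640 + P(n(7, -9)))) - 29491 = (1/78 + (10640 + (12 - 248/(-6 + 6*7/(-9))))) - 29491 = (1/78 + (10640 + (12 - 248/(-6 + 6*7*(-⅑))))) - 29491 = (1/78 + (10640 + (12 - 248/(-6 - 14/3)))) - 29491 = (1/78 + (10640 + (12 - 248/(-32/3)))) - 29491 = (1/78 + (10640 + (12 - 248*(-3/32)))) - 29491 = (1/78 + (10640 + (12 + 93/4))) - 29491 = (1/78 + (10640 + 141/4)) - 29491 = (1/78 + 42701/4) - 29491 = 1665341/156 - 29491 = -2935255/156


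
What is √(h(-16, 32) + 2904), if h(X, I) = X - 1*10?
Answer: √2878 ≈ 53.647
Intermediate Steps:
h(X, I) = -10 + X (h(X, I) = X - 10 = -10 + X)
√(h(-16, 32) + 2904) = √((-10 - 16) + 2904) = √(-26 + 2904) = √2878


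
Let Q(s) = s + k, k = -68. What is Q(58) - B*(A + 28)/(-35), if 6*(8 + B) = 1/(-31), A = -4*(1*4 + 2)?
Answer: -35528/3255 ≈ -10.915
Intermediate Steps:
A = -24 (A = -4*(4 + 2) = -4*6 = -24)
Q(s) = -68 + s (Q(s) = s - 68 = -68 + s)
B = -1489/186 (B = -8 + (1/6)/(-31) = -8 + (1/6)*(-1/31) = -8 - 1/186 = -1489/186 ≈ -8.0054)
Q(58) - B*(A + 28)/(-35) = (-68 + 58) - (-1489)*(-24 + 28)/(-35)/186 = -10 - (-1489)*4*(-1/35)/186 = -10 - (-1489)*(-4)/(186*35) = -10 - 1*2978/3255 = -10 - 2978/3255 = -35528/3255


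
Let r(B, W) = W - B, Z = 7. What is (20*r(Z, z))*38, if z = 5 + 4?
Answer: 1520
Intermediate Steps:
z = 9
(20*r(Z, z))*38 = (20*(9 - 1*7))*38 = (20*(9 - 7))*38 = (20*2)*38 = 40*38 = 1520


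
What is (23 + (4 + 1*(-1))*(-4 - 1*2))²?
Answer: 25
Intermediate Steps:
(23 + (4 + 1*(-1))*(-4 - 1*2))² = (23 + (4 - 1)*(-4 - 2))² = (23 + 3*(-6))² = (23 - 18)² = 5² = 25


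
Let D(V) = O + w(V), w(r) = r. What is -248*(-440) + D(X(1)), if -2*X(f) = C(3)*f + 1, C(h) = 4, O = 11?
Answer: 218257/2 ≈ 1.0913e+5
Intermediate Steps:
X(f) = -½ - 2*f (X(f) = -(4*f + 1)/2 = -(1 + 4*f)/2 = -½ - 2*f)
D(V) = 11 + V
-248*(-440) + D(X(1)) = -248*(-440) + (11 + (-½ - 2*1)) = 109120 + (11 + (-½ - 2)) = 109120 + (11 - 5/2) = 109120 + 17/2 = 218257/2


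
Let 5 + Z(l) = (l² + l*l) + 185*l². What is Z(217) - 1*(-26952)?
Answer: 8832590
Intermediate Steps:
Z(l) = -5 + 187*l² (Z(l) = -5 + ((l² + l*l) + 185*l²) = -5 + ((l² + l²) + 185*l²) = -5 + (2*l² + 185*l²) = -5 + 187*l²)
Z(217) - 1*(-26952) = (-5 + 187*217²) - 1*(-26952) = (-5 + 187*47089) + 26952 = (-5 + 8805643) + 26952 = 8805638 + 26952 = 8832590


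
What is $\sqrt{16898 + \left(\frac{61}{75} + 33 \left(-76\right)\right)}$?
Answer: $\frac{\sqrt{3237933}}{15} \approx 119.96$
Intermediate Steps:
$\sqrt{16898 + \left(\frac{61}{75} + 33 \left(-76\right)\right)} = \sqrt{16898 + \left(61 \cdot \frac{1}{75} - 2508\right)} = \sqrt{16898 + \left(\frac{61}{75} - 2508\right)} = \sqrt{16898 - \frac{188039}{75}} = \sqrt{\frac{1079311}{75}} = \frac{\sqrt{3237933}}{15}$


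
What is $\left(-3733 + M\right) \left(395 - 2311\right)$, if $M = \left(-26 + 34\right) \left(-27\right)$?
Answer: $7566284$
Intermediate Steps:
$M = -216$ ($M = 8 \left(-27\right) = -216$)
$\left(-3733 + M\right) \left(395 - 2311\right) = \left(-3733 - 216\right) \left(395 - 2311\right) = \left(-3949\right) \left(-1916\right) = 7566284$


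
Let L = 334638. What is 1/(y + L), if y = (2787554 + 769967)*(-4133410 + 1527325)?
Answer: -1/9271201780647 ≈ -1.0786e-13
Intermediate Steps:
y = -9271202115285 (y = 3557521*(-2606085) = -9271202115285)
1/(y + L) = 1/(-9271202115285 + 334638) = 1/(-9271201780647) = -1/9271201780647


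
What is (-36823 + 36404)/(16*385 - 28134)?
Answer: 419/21974 ≈ 0.019068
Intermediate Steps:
(-36823 + 36404)/(16*385 - 28134) = -419/(6160 - 28134) = -419/(-21974) = -419*(-1/21974) = 419/21974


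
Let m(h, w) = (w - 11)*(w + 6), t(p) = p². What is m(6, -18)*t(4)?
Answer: 5568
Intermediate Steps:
m(h, w) = (-11 + w)*(6 + w)
m(6, -18)*t(4) = (-66 + (-18)² - 5*(-18))*4² = (-66 + 324 + 90)*16 = 348*16 = 5568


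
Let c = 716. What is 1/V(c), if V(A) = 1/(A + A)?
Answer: 1432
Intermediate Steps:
V(A) = 1/(2*A)
1/V(c) = 1/((1/2)/716) = 1/((1/2)*(1/716)) = 1/(1/1432) = 1432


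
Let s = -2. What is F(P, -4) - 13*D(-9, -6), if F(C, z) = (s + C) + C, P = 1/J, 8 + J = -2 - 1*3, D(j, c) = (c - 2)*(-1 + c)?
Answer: -9492/13 ≈ -730.15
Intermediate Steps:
D(j, c) = (-1 + c)*(-2 + c) (D(j, c) = (-2 + c)*(-1 + c) = (-1 + c)*(-2 + c))
J = -13 (J = -8 + (-2 - 1*3) = -8 + (-2 - 3) = -8 - 5 = -13)
P = -1/13 (P = 1/(-13) = -1/13 ≈ -0.076923)
F(C, z) = -2 + 2*C (F(C, z) = (-2 + C) + C = -2 + 2*C)
F(P, -4) - 13*D(-9, -6) = (-2 + 2*(-1/13)) - 13*(2 + (-6)² - 3*(-6)) = (-2 - 2/13) - 13*(2 + 36 + 18) = -28/13 - 13*56 = -28/13 - 728 = -9492/13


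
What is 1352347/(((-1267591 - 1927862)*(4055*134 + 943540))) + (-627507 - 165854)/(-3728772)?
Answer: 628255259027844191/2952784107734176260 ≈ 0.21277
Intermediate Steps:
1352347/(((-1267591 - 1927862)*(4055*134 + 943540))) + (-627507 - 165854)/(-3728772) = 1352347/((-3195453*(543370 + 943540))) - 793361*(-1/3728772) = 1352347/((-3195453*1486910)) + 793361/3728772 = 1352347/(-4751351020230) + 793361/3728772 = 1352347*(-1/4751351020230) + 793361/3728772 = -1352347/4751351020230 + 793361/3728772 = 628255259027844191/2952784107734176260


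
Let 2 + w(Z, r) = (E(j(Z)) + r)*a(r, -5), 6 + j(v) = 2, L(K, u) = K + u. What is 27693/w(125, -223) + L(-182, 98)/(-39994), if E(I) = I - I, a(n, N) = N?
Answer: 184607889/7418887 ≈ 24.884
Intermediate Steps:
j(v) = -4 (j(v) = -6 + 2 = -4)
E(I) = 0
w(Z, r) = -2 - 5*r (w(Z, r) = -2 + (0 + r)*(-5) = -2 + r*(-5) = -2 - 5*r)
27693/w(125, -223) + L(-182, 98)/(-39994) = 27693/(-2 - 5*(-223)) + (-182 + 98)/(-39994) = 27693/(-2 + 1115) - 84*(-1/39994) = 27693/1113 + 42/19997 = 27693*(1/1113) + 42/19997 = 9231/371 + 42/19997 = 184607889/7418887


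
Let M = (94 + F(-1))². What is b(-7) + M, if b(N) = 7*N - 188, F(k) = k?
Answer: 8412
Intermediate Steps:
b(N) = -188 + 7*N
M = 8649 (M = (94 - 1)² = 93² = 8649)
b(-7) + M = (-188 + 7*(-7)) + 8649 = (-188 - 49) + 8649 = -237 + 8649 = 8412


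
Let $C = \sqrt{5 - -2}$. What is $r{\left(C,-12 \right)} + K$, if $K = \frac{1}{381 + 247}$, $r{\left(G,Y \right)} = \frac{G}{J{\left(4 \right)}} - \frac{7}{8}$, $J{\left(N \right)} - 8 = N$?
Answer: $- \frac{1097}{1256} + \frac{\sqrt{7}}{12} \approx -0.65293$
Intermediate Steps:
$C = \sqrt{7}$ ($C = \sqrt{5 + \left(-3 + 5\right)} = \sqrt{5 + 2} = \sqrt{7} \approx 2.6458$)
$J{\left(N \right)} = 8 + N$
$r{\left(G,Y \right)} = - \frac{7}{8} + \frac{G}{12}$ ($r{\left(G,Y \right)} = \frac{G}{8 + 4} - \frac{7}{8} = \frac{G}{12} - \frac{7}{8} = - \frac{7}{8} + \frac{G}{12}$)
$K = \frac{1}{628} \approx 0.0015924$
$r{\left(C,-12 \right)} + K = \left(- \frac{7}{8} + \frac{\sqrt{7}}{12}\right) + \frac{1}{628} = - \frac{1097}{1256} + \frac{\sqrt{7}}{12}$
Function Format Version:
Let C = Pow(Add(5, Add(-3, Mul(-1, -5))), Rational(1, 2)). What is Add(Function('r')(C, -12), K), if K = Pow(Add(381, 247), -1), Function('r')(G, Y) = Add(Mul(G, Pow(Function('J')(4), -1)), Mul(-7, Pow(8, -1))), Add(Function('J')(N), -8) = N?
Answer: Add(Rational(-1097, 1256), Mul(Rational(1, 12), Pow(7, Rational(1, 2)))) ≈ -0.65293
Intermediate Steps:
C = Pow(7, Rational(1, 2)) (C = Pow(Add(5, Add(-3, 5)), Rational(1, 2)) = Pow(Add(5, 2), Rational(1, 2)) = Pow(7, Rational(1, 2)) ≈ 2.6458)
Function('J')(N) = Add(8, N)
Function('r')(G, Y) = Add(Rational(-7, 8), Mul(Rational(1, 12), G)) (Function('r')(G, Y) = Add(Mul(G, Pow(Add(8, 4), -1)), Mul(-7, Pow(8, -1))) = Add(Mul(G, Pow(12, -1)), Mul(-7, Rational(1, 8))) = Add(Mul(G, Rational(1, 12)), Rational(-7, 8)) = Add(Mul(Rational(1, 12), G), Rational(-7, 8)) = Add(Rational(-7, 8), Mul(Rational(1, 12), G)))
K = Rational(1, 628) (K = Pow(628, -1) = Rational(1, 628) ≈ 0.0015924)
Add(Function('r')(C, -12), K) = Add(Add(Rational(-7, 8), Mul(Rational(1, 12), Pow(7, Rational(1, 2)))), Rational(1, 628)) = Add(Rational(-1097, 1256), Mul(Rational(1, 12), Pow(7, Rational(1, 2))))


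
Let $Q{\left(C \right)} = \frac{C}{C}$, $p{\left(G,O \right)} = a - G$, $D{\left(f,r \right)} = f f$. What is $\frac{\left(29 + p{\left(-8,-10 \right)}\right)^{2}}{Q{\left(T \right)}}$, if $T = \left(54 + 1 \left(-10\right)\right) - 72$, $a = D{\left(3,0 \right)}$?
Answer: $2116$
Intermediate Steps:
$D{\left(f,r \right)} = f^{2}$
$a = 9$ ($a = 3^{2} = 9$)
$p{\left(G,O \right)} = 9 - G$
$T = -28$ ($T = \left(54 - 10\right) - 72 = 44 - 72 = -28$)
$Q{\left(C \right)} = 1$
$\frac{\left(29 + p{\left(-8,-10 \right)}\right)^{2}}{Q{\left(T \right)}} = \frac{\left(29 + \left(9 - -8\right)\right)^{2}}{1} = \left(29 + \left(9 + 8\right)\right)^{2} \cdot 1 = \left(29 + 17\right)^{2} \cdot 1 = 46^{2} \cdot 1 = 2116 \cdot 1 = 2116$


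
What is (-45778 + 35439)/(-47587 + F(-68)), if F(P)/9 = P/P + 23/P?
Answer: 703052/3235511 ≈ 0.21729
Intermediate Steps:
F(P) = 9 + 207/P (F(P) = 9*(P/P + 23/P) = 9*(1 + 23/P) = 9 + 207/P)
(-45778 + 35439)/(-47587 + F(-68)) = (-45778 + 35439)/(-47587 + (9 + 207/(-68))) = -10339/(-47587 + (9 + 207*(-1/68))) = -10339/(-47587 + (9 - 207/68)) = -10339/(-47587 + 405/68) = -10339/(-3235511/68) = -10339*(-68/3235511) = 703052/3235511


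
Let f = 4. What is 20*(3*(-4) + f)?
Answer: -160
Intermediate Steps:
20*(3*(-4) + f) = 20*(3*(-4) + 4) = 20*(-12 + 4) = 20*(-8) = -160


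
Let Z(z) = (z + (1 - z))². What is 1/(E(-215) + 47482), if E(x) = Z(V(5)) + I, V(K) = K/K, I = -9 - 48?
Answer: 1/47426 ≈ 2.1085e-5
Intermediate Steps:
I = -57
V(K) = 1
Z(z) = 1 (Z(z) = 1² = 1)
E(x) = -56 (E(x) = 1 - 57 = -56)
1/(E(-215) + 47482) = 1/(-56 + 47482) = 1/47426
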